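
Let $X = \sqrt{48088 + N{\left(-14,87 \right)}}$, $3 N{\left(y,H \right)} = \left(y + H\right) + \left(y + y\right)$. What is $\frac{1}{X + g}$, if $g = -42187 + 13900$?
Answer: $- \frac{28287}{800106266} - \frac{\sqrt{48103}}{800106266} \approx -3.5628 \cdot 10^{-5}$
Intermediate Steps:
$g = -28287$
$N{\left(y,H \right)} = y + \frac{H}{3}$ ($N{\left(y,H \right)} = \frac{\left(y + H\right) + \left(y + y\right)}{3} = \frac{\left(H + y\right) + 2 y}{3} = \frac{H + 3 y}{3} = y + \frac{H}{3}$)
$X = \sqrt{48103}$ ($X = \sqrt{48088 + \left(-14 + \frac{1}{3} \cdot 87\right)} = \sqrt{48088 + \left(-14 + 29\right)} = \sqrt{48088 + 15} = \sqrt{48103} \approx 219.32$)
$\frac{1}{X + g} = \frac{1}{\sqrt{48103} - 28287} = \frac{1}{-28287 + \sqrt{48103}}$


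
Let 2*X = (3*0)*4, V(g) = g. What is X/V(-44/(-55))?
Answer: 0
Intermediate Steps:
X = 0 (X = ((3*0)*4)/2 = (0*4)/2 = (½)*0 = 0)
X/V(-44/(-55)) = 0/((-44/(-55))) = 0/((-44*(-1/55))) = 0/(⅘) = 0*(5/4) = 0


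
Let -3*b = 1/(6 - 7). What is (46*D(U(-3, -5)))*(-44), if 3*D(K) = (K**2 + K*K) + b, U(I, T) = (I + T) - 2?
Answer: -1216424/9 ≈ -1.3516e+5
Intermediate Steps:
b = 1/3 (b = -1/(3*(6 - 7)) = -1/3/(-1) = -1/3*(-1) = 1/3 ≈ 0.33333)
U(I, T) = -2 + I + T
D(K) = 1/9 + 2*K**2/3 (D(K) = ((K**2 + K*K) + 1/3)/3 = ((K**2 + K**2) + 1/3)/3 = (2*K**2 + 1/3)/3 = (1/3 + 2*K**2)/3 = 1/9 + 2*K**2/3)
(46*D(U(-3, -5)))*(-44) = (46*(1/9 + 2*(-2 - 3 - 5)**2/3))*(-44) = (46*(1/9 + (2/3)*(-10)**2))*(-44) = (46*(1/9 + (2/3)*100))*(-44) = (46*(1/9 + 200/3))*(-44) = (46*(601/9))*(-44) = (27646/9)*(-44) = -1216424/9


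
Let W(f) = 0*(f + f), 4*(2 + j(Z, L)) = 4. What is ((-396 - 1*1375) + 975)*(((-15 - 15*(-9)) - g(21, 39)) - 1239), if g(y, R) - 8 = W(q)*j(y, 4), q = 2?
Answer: 897092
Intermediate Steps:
j(Z, L) = -1 (j(Z, L) = -2 + (¼)*4 = -2 + 1 = -1)
W(f) = 0 (W(f) = 0*(2*f) = 0)
g(y, R) = 8 (g(y, R) = 8 + 0*(-1) = 8 + 0 = 8)
((-396 - 1*1375) + 975)*(((-15 - 15*(-9)) - g(21, 39)) - 1239) = ((-396 - 1*1375) + 975)*(((-15 - 15*(-9)) - 1*8) - 1239) = ((-396 - 1375) + 975)*(((-15 + 135) - 8) - 1239) = (-1771 + 975)*((120 - 8) - 1239) = -796*(112 - 1239) = -796*(-1127) = 897092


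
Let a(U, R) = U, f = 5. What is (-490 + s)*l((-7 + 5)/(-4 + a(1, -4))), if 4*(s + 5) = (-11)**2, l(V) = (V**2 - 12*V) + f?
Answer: 42757/36 ≈ 1187.7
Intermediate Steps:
l(V) = 5 + V**2 - 12*V (l(V) = (V**2 - 12*V) + 5 = 5 + V**2 - 12*V)
s = 101/4 (s = -5 + (1/4)*(-11)**2 = -5 + (1/4)*121 = -5 + 121/4 = 101/4 ≈ 25.250)
(-490 + s)*l((-7 + 5)/(-4 + a(1, -4))) = (-490 + 101/4)*(5 + ((-7 + 5)/(-4 + 1))**2 - 12*(-7 + 5)/(-4 + 1)) = -1859*(5 + (-2/(-3))**2 - (-24)/(-3))/4 = -1859*(5 + (-2*(-1/3))**2 - (-24)*(-1)/3)/4 = -1859*(5 + (2/3)**2 - 12*2/3)/4 = -1859*(5 + 4/9 - 8)/4 = -1859/4*(-23/9) = 42757/36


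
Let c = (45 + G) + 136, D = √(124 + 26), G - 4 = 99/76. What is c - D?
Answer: 14159/76 - 5*√6 ≈ 174.06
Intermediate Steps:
G = 403/76 (G = 4 + 99/76 = 403/76 ≈ 5.3026)
D = 5*√6 (D = √150 = 5*√6 ≈ 12.247)
c = 14159/76 (c = (45 + 403/76) + 136 = 3823/76 + 136 = 14159/76 ≈ 186.30)
c - D = 14159/76 - 5*√6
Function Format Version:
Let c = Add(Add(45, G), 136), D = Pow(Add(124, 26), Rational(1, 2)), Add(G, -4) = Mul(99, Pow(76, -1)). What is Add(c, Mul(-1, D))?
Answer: Add(Rational(14159, 76), Mul(-5, Pow(6, Rational(1, 2)))) ≈ 174.06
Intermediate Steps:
G = Rational(403, 76) (G = Add(4, Mul(99, Pow(76, -1))) = Add(4, Mul(99, Rational(1, 76))) = Add(4, Rational(99, 76)) = Rational(403, 76) ≈ 5.3026)
D = Mul(5, Pow(6, Rational(1, 2))) (D = Pow(150, Rational(1, 2)) = Mul(5, Pow(6, Rational(1, 2))) ≈ 12.247)
c = Rational(14159, 76) (c = Add(Add(45, Rational(403, 76)), 136) = Add(Rational(3823, 76), 136) = Rational(14159, 76) ≈ 186.30)
Add(c, Mul(-1, D)) = Add(Rational(14159, 76), Mul(-1, Mul(5, Pow(6, Rational(1, 2))))) = Add(Rational(14159, 76), Mul(-5, Pow(6, Rational(1, 2))))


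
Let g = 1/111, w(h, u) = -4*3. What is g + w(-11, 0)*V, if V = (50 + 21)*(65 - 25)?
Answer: -3782879/111 ≈ -34080.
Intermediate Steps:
w(h, u) = -12
g = 1/111 ≈ 0.0090090
V = 2840 (V = 71*40 = 2840)
g + w(-11, 0)*V = 1/111 - 12*2840 = 1/111 - 34080 = -3782879/111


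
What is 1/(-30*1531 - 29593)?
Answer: -1/75523 ≈ -1.3241e-5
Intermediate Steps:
1/(-30*1531 - 29593) = 1/(-45930 - 29593) = 1/(-75523) = -1/75523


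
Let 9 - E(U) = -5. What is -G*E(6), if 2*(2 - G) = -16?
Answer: -140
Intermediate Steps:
G = 10 (G = 2 - 1/2*(-16) = 2 + 8 = 10)
E(U) = 14 (E(U) = 9 - 1*(-5) = 9 + 5 = 14)
-G*E(6) = -10*14 = -1*140 = -140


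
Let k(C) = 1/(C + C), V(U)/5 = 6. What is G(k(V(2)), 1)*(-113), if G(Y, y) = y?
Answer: -113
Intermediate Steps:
V(U) = 30 (V(U) = 5*6 = 30)
k(C) = 1/(2*C)
G(k(V(2)), 1)*(-113) = 1*(-113) = -113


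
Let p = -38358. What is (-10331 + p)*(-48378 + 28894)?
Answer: 948656476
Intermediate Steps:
(-10331 + p)*(-48378 + 28894) = (-10331 - 38358)*(-48378 + 28894) = -48689*(-19484) = 948656476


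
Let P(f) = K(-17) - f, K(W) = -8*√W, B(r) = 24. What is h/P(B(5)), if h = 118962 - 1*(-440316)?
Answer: -838917/104 + 279639*I*√17/104 ≈ -8066.5 + 11086.0*I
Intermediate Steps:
P(f) = -f - 8*I*√17 (P(f) = -8*I*√17 - f = -f - 8*I*√17)
h = 559278 (h = 118962 + 440316 = 559278)
h/P(B(5)) = 559278/(-1*24 - 8*I*√17) = 559278/(-24 - 8*I*√17)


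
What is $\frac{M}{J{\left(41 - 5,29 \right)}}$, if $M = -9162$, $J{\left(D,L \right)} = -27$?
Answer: $\frac{1018}{3} \approx 339.33$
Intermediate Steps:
$\frac{M}{J{\left(41 - 5,29 \right)}} = - \frac{9162}{-27} = \left(-9162\right) \left(- \frac{1}{27}\right) = \frac{1018}{3}$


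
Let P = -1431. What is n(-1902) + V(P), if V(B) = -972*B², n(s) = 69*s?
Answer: -1990554930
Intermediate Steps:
n(-1902) + V(P) = 69*(-1902) - 972*(-1431)² = -131238 - 972*2047761 = -131238 - 1990423692 = -1990554930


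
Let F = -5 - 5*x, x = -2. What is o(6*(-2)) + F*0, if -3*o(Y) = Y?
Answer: 4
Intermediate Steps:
F = 5 (F = -5 - 5*(-2) = -5 + 10 = 5)
o(Y) = -Y/3
o(6*(-2)) + F*0 = -2*(-2) + 5*0 = -⅓*(-12) + 0 = 4 + 0 = 4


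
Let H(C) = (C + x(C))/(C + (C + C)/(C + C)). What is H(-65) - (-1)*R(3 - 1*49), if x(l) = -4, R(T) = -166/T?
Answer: 6899/1472 ≈ 4.6868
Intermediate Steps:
H(C) = (-4 + C)/(1 + C) (H(C) = (C - 4)/(C + (C + C)/(C + C)) = (-4 + C)/(C + (2*C)/((2*C))) = (-4 + C)/(C + (2*C)*(1/(2*C))) = (-4 + C)/(C + 1) = (-4 + C)/(1 + C))
H(-65) - (-1)*R(3 - 1*49) = (-4 - 65)/(1 - 65) - (-1)*(-166/(3 - 1*49)) = -69/(-64) - (-1)*(-166/(3 - 49)) = -1/64*(-69) - (-1)*(-166/(-46)) = 69/64 - (-1)*(-166*(-1/46)) = 69/64 - (-1)*83/23 = 69/64 - 1*(-83/23) = 69/64 + 83/23 = 6899/1472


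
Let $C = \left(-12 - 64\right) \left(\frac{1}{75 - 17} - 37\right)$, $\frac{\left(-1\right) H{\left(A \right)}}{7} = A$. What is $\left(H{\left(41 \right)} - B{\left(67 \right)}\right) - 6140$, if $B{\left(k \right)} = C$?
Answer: $- \frac{267893}{29} \approx -9237.7$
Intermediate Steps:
$H{\left(A \right)} = - 7 A$
$C = \frac{81510}{29}$ ($C = - 76 \left(\frac{1}{58} - 37\right) = \left(-76\right) \left(- \frac{2145}{58}\right) = \frac{81510}{29} \approx 2810.7$)
$B{\left(k \right)} = \frac{81510}{29}$
$\left(H{\left(41 \right)} - B{\left(67 \right)}\right) - 6140 = \left(\left(-7\right) 41 - \frac{81510}{29}\right) - 6140 = \left(-287 - \frac{81510}{29}\right) - 6140 = - \frac{89833}{29} - 6140 = - \frac{267893}{29}$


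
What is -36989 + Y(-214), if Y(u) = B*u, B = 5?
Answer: -38059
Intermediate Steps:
Y(u) = 5*u
-36989 + Y(-214) = -36989 + 5*(-214) = -36989 - 1070 = -38059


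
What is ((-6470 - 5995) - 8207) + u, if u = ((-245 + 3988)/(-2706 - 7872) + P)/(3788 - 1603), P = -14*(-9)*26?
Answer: -95551167835/4622586 ≈ -20671.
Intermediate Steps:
P = 3276 (P = 126*26 = 3276)
u = 6929957/4622586 (u = ((-245 + 3988)/(-2706 - 7872) + 3276)/(3788 - 1603) = (3743/(-10578) + 3276)/2185 = (3743*(-1/10578) + 3276)*(1/2185) = (-3743/10578 + 3276)*(1/2185) = (34649785/10578)*(1/2185) = 6929957/4622586 ≈ 1.4992)
((-6470 - 5995) - 8207) + u = ((-6470 - 5995) - 8207) + 6929957/4622586 = (-12465 - 8207) + 6929957/4622586 = -20672 + 6929957/4622586 = -95551167835/4622586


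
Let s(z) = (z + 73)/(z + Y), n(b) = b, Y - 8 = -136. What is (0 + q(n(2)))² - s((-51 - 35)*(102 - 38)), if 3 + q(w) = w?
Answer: 201/5632 ≈ 0.035689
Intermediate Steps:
Y = -128 (Y = 8 - 136 = -128)
q(w) = -3 + w
s(z) = (73 + z)/(-128 + z) (s(z) = (z + 73)/(z - 128) = (73 + z)/(-128 + z))
(0 + q(n(2)))² - s((-51 - 35)*(102 - 38)) = (0 + (-3 + 2))² - (73 + (-51 - 35)*(102 - 38))/(-128 + (-51 - 35)*(102 - 38)) = (0 - 1)² - (73 - 86*64)/(-128 - 86*64) = (-1)² - (73 - 5504)/(-128 - 5504) = 1 - (-5431)/(-5632) = 1 - (-1)*(-5431)/5632 = 1 - 1*5431/5632 = 1 - 5431/5632 = 201/5632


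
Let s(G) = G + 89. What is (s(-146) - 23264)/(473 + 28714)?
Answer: -23321/29187 ≈ -0.79902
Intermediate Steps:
s(G) = 89 + G
(s(-146) - 23264)/(473 + 28714) = ((89 - 146) - 23264)/(473 + 28714) = (-57 - 23264)/29187 = -23321*1/29187 = -23321/29187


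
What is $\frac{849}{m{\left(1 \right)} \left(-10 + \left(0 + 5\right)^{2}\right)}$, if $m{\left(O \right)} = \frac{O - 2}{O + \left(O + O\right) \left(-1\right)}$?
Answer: $\frac{283}{5} \approx 56.6$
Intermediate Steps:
$m{\left(O \right)} = - \frac{-2 + O}{O}$ ($m{\left(O \right)} = \frac{-2 + O}{O + 2 O \left(-1\right)} = \frac{-2 + O}{O - 2 O} = \frac{-2 + O}{\left(-1\right) O} = \left(-2 + O\right) \left(- \frac{1}{O}\right) = - \frac{-2 + O}{O}$)
$\frac{849}{m{\left(1 \right)} \left(-10 + \left(0 + 5\right)^{2}\right)} = \frac{849}{\frac{2 - 1}{1} \left(-10 + \left(0 + 5\right)^{2}\right)} = \frac{849}{1 \left(2 - 1\right) \left(-10 + 5^{2}\right)} = \frac{849}{1 \cdot 1 \left(-10 + 25\right)} = \frac{849}{1 \cdot 15} = \frac{849}{15} = 849 \cdot \frac{1}{15} = \frac{283}{5}$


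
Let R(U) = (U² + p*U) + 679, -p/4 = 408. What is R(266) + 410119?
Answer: 47442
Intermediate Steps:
p = -1632 (p = -4*408 = -1632)
R(U) = 679 + U² - 1632*U (R(U) = (U² - 1632*U) + 679 = 679 + U² - 1632*U)
R(266) + 410119 = (679 + 266² - 1632*266) + 410119 = (679 + 70756 - 434112) + 410119 = -362677 + 410119 = 47442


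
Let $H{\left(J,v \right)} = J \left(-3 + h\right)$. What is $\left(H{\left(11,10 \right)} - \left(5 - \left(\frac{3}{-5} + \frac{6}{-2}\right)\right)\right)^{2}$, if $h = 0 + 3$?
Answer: $\frac{1849}{25} \approx 73.96$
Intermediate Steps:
$h = 3$
$H{\left(J,v \right)} = 0$ ($H{\left(J,v \right)} = J \left(-3 + 3\right) = J 0 = 0$)
$\left(H{\left(11,10 \right)} - \left(5 - \left(\frac{3}{-5} + \frac{6}{-2}\right)\right)\right)^{2} = \left(0 - \left(5 - \left(\frac{3}{-5} + \frac{6}{-2}\right)\right)\right)^{2} = \left(0 - \left(5 - \left(3 \left(- \frac{1}{5}\right) + 6 \left(- \frac{1}{2}\right)\right)\right)\right)^{2} = \left(0 - \left(5 - \left(- \frac{3}{5} - 3\right)\right)\right)^{2} = \left(0 + \left(1 \left(- \frac{18}{5}\right) - 5\right)\right)^{2} = \left(0 - \frac{43}{5}\right)^{2} = \left(- \frac{43}{5}\right)^{2} = \frac{1849}{25}$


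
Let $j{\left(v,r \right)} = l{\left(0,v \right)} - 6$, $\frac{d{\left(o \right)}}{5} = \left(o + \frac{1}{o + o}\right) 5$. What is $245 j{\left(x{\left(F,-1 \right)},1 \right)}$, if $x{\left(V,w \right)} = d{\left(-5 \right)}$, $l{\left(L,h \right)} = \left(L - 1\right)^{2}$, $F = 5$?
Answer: $-1225$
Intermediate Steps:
$l{\left(L,h \right)} = \left(-1 + L\right)^{2}$
$d{\left(o \right)} = 25 o + \frac{25}{2 o}$ ($d{\left(o \right)} = 5 \left(o + \frac{1}{o + o}\right) 5 = 5 \left(o + \frac{1}{2 o}\right) 5 = 5 \left(5 o + \frac{5}{2 o}\right) = 25 o + \frac{25}{2 o}$)
$x{\left(V,w \right)} = - \frac{255}{2}$ ($x{\left(V,w \right)} = 25 \left(-5\right) + \frac{25}{2 \left(-5\right)} = -125 + \frac{25}{2} \left(- \frac{1}{5}\right) = -125 - \frac{5}{2} = - \frac{255}{2}$)
$j{\left(v,r \right)} = -5$ ($j{\left(v,r \right)} = \left(-1 + 0\right)^{2} - 6 = \left(-1\right)^{2} - 6 = 1 - 6 = -5$)
$245 j{\left(x{\left(F,-1 \right)},1 \right)} = 245 \left(-5\right) = -1225$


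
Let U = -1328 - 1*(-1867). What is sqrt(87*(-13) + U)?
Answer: 4*I*sqrt(37) ≈ 24.331*I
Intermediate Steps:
U = 539 (U = -1328 + 1867 = 539)
sqrt(87*(-13) + U) = sqrt(87*(-13) + 539) = sqrt(-1131 + 539) = sqrt(-592) = 4*I*sqrt(37)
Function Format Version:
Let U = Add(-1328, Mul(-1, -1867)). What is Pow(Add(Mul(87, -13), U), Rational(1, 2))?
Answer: Mul(4, I, Pow(37, Rational(1, 2))) ≈ Mul(24.331, I)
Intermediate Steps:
U = 539 (U = Add(-1328, 1867) = 539)
Pow(Add(Mul(87, -13), U), Rational(1, 2)) = Pow(Add(Mul(87, -13), 539), Rational(1, 2)) = Pow(Add(-1131, 539), Rational(1, 2)) = Pow(-592, Rational(1, 2)) = Mul(4, I, Pow(37, Rational(1, 2)))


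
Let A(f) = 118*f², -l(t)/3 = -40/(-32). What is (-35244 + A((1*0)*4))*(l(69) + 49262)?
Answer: -1736057763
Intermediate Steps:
l(t) = -15/4 (l(t) = -(-120)/(-32) = -(-120)*(-1)/32 = -3*5/4 = -15/4)
(-35244 + A((1*0)*4))*(l(69) + 49262) = (-35244 + 118*((1*0)*4)²)*(-15/4 + 49262) = (-35244 + 118*(0*4)²)*(197033/4) = (-35244 + 118*0²)*(197033/4) = (-35244 + 118*0)*(197033/4) = (-35244 + 0)*(197033/4) = -35244*197033/4 = -1736057763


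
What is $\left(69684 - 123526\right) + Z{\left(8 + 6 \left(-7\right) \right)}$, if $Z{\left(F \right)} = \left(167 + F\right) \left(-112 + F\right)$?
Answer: $-73260$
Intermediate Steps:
$Z{\left(F \right)} = \left(-112 + F\right) \left(167 + F\right)$
$\left(69684 - 123526\right) + Z{\left(8 + 6 \left(-7\right) \right)} = \left(69684 - 123526\right) + \left(-18704 + \left(8 + 6 \left(-7\right)\right)^{2} + 55 \left(8 + 6 \left(-7\right)\right)\right) = -53842 + \left(-18704 + \left(8 - 42\right)^{2} + 55 \left(8 - 42\right)\right) = -53842 + \left(-18704 + \left(-34\right)^{2} + 55 \left(-34\right)\right) = -53842 - 19418 = -73260$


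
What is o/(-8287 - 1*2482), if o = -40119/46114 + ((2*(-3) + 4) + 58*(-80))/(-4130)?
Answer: -24184859/1025482440290 ≈ -2.3584e-5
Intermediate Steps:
o = 24184859/95225410 (o = -40119*1/46114 + ((-6 + 4) - 4640)*(-1/4130) = -40119/46114 + (-2 - 4640)*(-1/4130) = -40119/46114 - 4642*(-1/4130) = -40119/46114 + 2321/2065 = 24184859/95225410 ≈ 0.25397)
o/(-8287 - 1*2482) = 24184859/(95225410*(-8287 - 1*2482)) = 24184859/(95225410*(-8287 - 2482)) = (24184859/95225410)/(-10769) = (24184859/95225410)*(-1/10769) = -24184859/1025482440290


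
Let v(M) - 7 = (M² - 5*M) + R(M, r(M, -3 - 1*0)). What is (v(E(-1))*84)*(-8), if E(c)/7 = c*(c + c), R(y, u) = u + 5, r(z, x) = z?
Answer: -102144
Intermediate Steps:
R(y, u) = 5 + u
E(c) = 14*c² (E(c) = 7*(c*(c + c)) = 7*(c*(2*c)) = 7*(2*c²) = 14*c²)
v(M) = 12 + M² - 4*M (v(M) = 7 + ((M² - 5*M) + (5 + M)) = 7 + (5 + M² - 4*M) = 12 + M² - 4*M)
(v(E(-1))*84)*(-8) = ((12 + (14*(-1)²)² - 56*(-1)²)*84)*(-8) = ((12 + (14*1)² - 56)*84)*(-8) = ((12 + 14² - 4*14)*84)*(-8) = ((12 + 196 - 56)*84)*(-8) = (152*84)*(-8) = 12768*(-8) = -102144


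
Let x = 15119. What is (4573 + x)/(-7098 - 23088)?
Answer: -1094/1677 ≈ -0.65236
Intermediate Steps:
(4573 + x)/(-7098 - 23088) = (4573 + 15119)/(-7098 - 23088) = 19692/(-30186) = 19692*(-1/30186) = -1094/1677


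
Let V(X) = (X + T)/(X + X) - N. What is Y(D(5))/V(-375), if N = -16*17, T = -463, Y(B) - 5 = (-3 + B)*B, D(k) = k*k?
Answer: 208125/102419 ≈ 2.0321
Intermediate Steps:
D(k) = k**2
Y(B) = 5 + B*(-3 + B) (Y(B) = 5 + (-3 + B)*B = 5 + B*(-3 + B))
N = -272
V(X) = 272 + (-463 + X)/(2*X) (V(X) = (X - 463)/(X + X) - 1*(-272) = (-463 + X)/((2*X)) + 272 = (-463 + X)*(1/(2*X)) + 272 = (-463 + X)/(2*X) + 272 = 272 + (-463 + X)/(2*X))
Y(D(5))/V(-375) = (5 + (5**2)**2 - 3*5**2)/(((1/2)*(-463 + 545*(-375))/(-375))) = (5 + 25**2 - 3*25)/(((1/2)*(-1/375)*(-463 - 204375))) = (5 + 625 - 75)/(((1/2)*(-1/375)*(-204838))) = 555/(102419/375) = 555*(375/102419) = 208125/102419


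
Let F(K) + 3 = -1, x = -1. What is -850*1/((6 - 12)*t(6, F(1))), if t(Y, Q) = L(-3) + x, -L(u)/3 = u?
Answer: 425/24 ≈ 17.708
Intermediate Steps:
L(u) = -3*u
F(K) = -4 (F(K) = -3 - 1 = -4)
t(Y, Q) = 8 (t(Y, Q) = -3*(-3) - 1 = 9 - 1 = 8)
-850*1/((6 - 12)*t(6, F(1))) = -850*1/(8*(6 - 12)) = -850/(8*(-6)) = -850/(-48) = -850*(-1/48) = 425/24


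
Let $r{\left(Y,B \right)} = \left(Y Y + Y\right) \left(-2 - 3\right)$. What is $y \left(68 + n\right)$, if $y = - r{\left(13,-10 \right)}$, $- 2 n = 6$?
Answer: $59150$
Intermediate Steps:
$n = -3$ ($n = \left(- \frac{1}{2}\right) 6 = -3$)
$r{\left(Y,B \right)} = - 5 Y - 5 Y^{2}$ ($r{\left(Y,B \right)} = \left(Y^{2} + Y\right) \left(-2 - 3\right) = \left(Y + Y^{2}\right) \left(-5\right) = - 5 Y - 5 Y^{2}$)
$y = 910$ ($y = - \left(-5\right) 13 \left(1 + 13\right) = - \left(-5\right) 13 \cdot 14 = \left(-1\right) \left(-910\right) = 910$)
$y \left(68 + n\right) = 910 \left(68 - 3\right) = 910 \cdot 65 = 59150$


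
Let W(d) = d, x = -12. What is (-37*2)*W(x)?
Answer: 888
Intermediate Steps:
(-37*2)*W(x) = -37*2*(-12) = -74*(-12) = 888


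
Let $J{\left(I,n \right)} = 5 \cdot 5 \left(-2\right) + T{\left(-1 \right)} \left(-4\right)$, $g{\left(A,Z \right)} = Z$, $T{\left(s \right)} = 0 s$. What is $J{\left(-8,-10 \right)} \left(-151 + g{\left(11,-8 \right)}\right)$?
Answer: $7950$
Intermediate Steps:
$T{\left(s \right)} = 0$
$J{\left(I,n \right)} = -50$ ($J{\left(I,n \right)} = 5 \cdot 5 \left(-2\right) + 0 \left(-4\right) = 25 \left(-2\right) + 0 = -50 + 0 = -50$)
$J{\left(-8,-10 \right)} \left(-151 + g{\left(11,-8 \right)}\right) = - 50 \left(-151 - 8\right) = \left(-50\right) \left(-159\right) = 7950$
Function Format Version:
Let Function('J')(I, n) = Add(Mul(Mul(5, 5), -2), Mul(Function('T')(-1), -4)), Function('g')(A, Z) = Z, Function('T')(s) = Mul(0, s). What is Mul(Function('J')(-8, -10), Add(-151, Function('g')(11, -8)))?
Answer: 7950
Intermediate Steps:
Function('T')(s) = 0
Function('J')(I, n) = -50 (Function('J')(I, n) = Add(Mul(Mul(5, 5), -2), Mul(0, -4)) = Add(Mul(25, -2), 0) = Add(-50, 0) = -50)
Mul(Function('J')(-8, -10), Add(-151, Function('g')(11, -8))) = Mul(-50, Add(-151, -8)) = Mul(-50, -159) = 7950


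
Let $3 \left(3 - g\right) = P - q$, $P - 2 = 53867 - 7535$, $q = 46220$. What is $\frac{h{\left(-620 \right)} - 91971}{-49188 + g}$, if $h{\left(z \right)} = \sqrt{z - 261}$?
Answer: $\frac{91971}{49223} - \frac{i \sqrt{881}}{49223} \approx 1.8685 - 0.000603 i$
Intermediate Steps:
$P = 46334$ ($P = 2 + \left(53867 - 7535\right) = 2 + 46332 = 46334$)
$g = -35$ ($g = 3 - \frac{46334 - 46220}{3} = 3 - 38 = -35$)
$h{\left(z \right)} = \sqrt{-261 + z}$
$\frac{h{\left(-620 \right)} - 91971}{-49188 + g} = \frac{\sqrt{-261 - 620} - 91971}{-49188 - 35} = \frac{\sqrt{-881} - 91971}{-49223} = \left(i \sqrt{881} - 91971\right) \left(- \frac{1}{49223}\right) = \left(-91971 + i \sqrt{881}\right) \left(- \frac{1}{49223}\right) = \frac{91971}{49223} - \frac{i \sqrt{881}}{49223}$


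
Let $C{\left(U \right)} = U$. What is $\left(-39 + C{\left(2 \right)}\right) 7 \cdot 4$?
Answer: $-1036$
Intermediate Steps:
$\left(-39 + C{\left(2 \right)}\right) 7 \cdot 4 = \left(-39 + 2\right) 7 \cdot 4 = \left(-37\right) 28 = -1036$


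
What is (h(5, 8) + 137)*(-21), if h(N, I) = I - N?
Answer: -2940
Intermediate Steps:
(h(5, 8) + 137)*(-21) = ((8 - 1*5) + 137)*(-21) = ((8 - 5) + 137)*(-21) = (3 + 137)*(-21) = 140*(-21) = -2940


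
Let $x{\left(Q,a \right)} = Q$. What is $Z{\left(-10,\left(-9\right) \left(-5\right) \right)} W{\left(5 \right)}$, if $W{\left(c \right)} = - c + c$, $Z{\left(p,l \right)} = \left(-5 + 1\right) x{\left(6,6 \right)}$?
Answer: $0$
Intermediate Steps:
$Z{\left(p,l \right)} = -24$ ($Z{\left(p,l \right)} = \left(-5 + 1\right) 6 = \left(-4\right) 6 = -24$)
$W{\left(c \right)} = 0$
$Z{\left(-10,\left(-9\right) \left(-5\right) \right)} W{\left(5 \right)} = \left(-24\right) 0 = 0$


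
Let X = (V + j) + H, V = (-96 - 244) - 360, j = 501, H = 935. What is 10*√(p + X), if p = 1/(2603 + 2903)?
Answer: 5*√22312608002/2753 ≈ 271.29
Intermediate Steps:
V = -700 (V = -340 - 360 = -700)
p = 1/5506 ≈ 0.00018162
X = 736 (X = (-700 + 501) + 935 = -199 + 935 = 736)
10*√(p + X) = 10*√(1/5506 + 736) = 10*√(4052417/5506) = 10*(√22312608002/5506) = 5*√22312608002/2753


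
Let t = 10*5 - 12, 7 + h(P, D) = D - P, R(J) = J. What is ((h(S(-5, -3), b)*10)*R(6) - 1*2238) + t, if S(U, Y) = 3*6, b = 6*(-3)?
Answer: -4780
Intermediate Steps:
b = -18
S(U, Y) = 18
h(P, D) = -7 + D - P (h(P, D) = -7 + (D - P) = -7 + D - P)
t = 38 (t = 50 - 12 = 38)
((h(S(-5, -3), b)*10)*R(6) - 1*2238) + t = (((-7 - 18 - 1*18)*10)*6 - 1*2238) + 38 = (((-7 - 18 - 18)*10)*6 - 2238) + 38 = (-43*10*6 - 2238) + 38 = (-430*6 - 2238) + 38 = (-2580 - 2238) + 38 = -4818 + 38 = -4780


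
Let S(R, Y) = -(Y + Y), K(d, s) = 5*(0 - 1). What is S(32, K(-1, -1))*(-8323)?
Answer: -83230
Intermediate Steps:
K(d, s) = -5 (K(d, s) = 5*(-1) = -5)
S(R, Y) = -2*Y
S(32, K(-1, -1))*(-8323) = -2*(-5)*(-8323) = 10*(-8323) = -83230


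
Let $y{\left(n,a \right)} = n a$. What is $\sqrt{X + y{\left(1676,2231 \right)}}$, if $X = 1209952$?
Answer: $2 \sqrt{1237277} \approx 2224.7$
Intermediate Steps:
$y{\left(n,a \right)} = a n$
$\sqrt{X + y{\left(1676,2231 \right)}} = \sqrt{1209952 + 2231 \cdot 1676} = \sqrt{1209952 + 3739156} = \sqrt{4949108} = 2 \sqrt{1237277}$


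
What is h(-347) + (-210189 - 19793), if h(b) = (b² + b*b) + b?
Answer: 10489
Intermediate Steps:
h(b) = b + 2*b² (h(b) = (b² + b²) + b = 2*b² + b = b + 2*b²)
h(-347) + (-210189 - 19793) = -347*(1 + 2*(-347)) + (-210189 - 19793) = -347*(1 - 694) - 229982 = -347*(-693) - 229982 = 240471 - 229982 = 10489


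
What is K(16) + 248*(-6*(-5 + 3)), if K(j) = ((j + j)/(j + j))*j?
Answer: 2992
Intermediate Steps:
K(j) = j (K(j) = ((2*j)/((2*j)))*j = ((2*j)*(1/(2*j)))*j = 1*j = j)
K(16) + 248*(-6*(-5 + 3)) = 16 + 248*(-6*(-5 + 3)) = 16 + 248*(-6*(-2)) = 16 + 248*12 = 16 + 2976 = 2992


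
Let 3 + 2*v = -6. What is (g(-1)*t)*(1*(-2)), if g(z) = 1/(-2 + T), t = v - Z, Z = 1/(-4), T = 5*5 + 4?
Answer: 17/54 ≈ 0.31481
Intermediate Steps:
v = -9/2 (v = -3/2 + (½)*(-6) = -3/2 - 3 = -9/2 ≈ -4.5000)
T = 29 (T = 25 + 4 = 29)
Z = -¼ ≈ -0.25000
t = -17/4 (t = -9/2 - 1*(-¼) = -9/2 + ¼ = -17/4 ≈ -4.2500)
g(z) = 1/27 (g(z) = 1/(-2 + 29) = 1/27)
(g(-1)*t)*(1*(-2)) = ((1/27)*(-17/4))*(1*(-2)) = -17/108*(-2) = 17/54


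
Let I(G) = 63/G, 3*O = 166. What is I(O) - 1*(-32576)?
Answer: 5407805/166 ≈ 32577.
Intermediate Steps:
O = 166/3 (O = (⅓)*166 = 166/3 ≈ 55.333)
I(O) - 1*(-32576) = 63/(166/3) - 1*(-32576) = 63*(3/166) + 32576 = 189/166 + 32576 = 5407805/166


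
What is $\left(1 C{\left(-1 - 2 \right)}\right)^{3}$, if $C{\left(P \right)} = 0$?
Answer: $0$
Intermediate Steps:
$\left(1 C{\left(-1 - 2 \right)}\right)^{3} = \left(1 \cdot 0\right)^{3} = 0^{3} = 0$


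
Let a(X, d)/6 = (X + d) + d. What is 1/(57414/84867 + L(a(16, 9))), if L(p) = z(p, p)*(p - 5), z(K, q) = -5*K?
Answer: -28289/5742082082 ≈ -4.9266e-6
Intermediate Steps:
a(X, d) = 6*X + 12*d (a(X, d) = 6*((X + d) + d) = 6*(X + 2*d) = 6*X + 12*d)
L(p) = -5*p*(-5 + p) (L(p) = (-5*p)*(p - 5) = (-5*p)*(-5 + p) = -5*p*(-5 + p))
1/(57414/84867 + L(a(16, 9))) = 1/(57414/84867 + 5*(6*16 + 12*9)*(5 - (6*16 + 12*9))) = 1/(57414*(1/84867) + 5*(96 + 108)*(5 - (96 + 108))) = 1/(19138/28289 + 5*204*(5 - 1*204)) = 1/(19138/28289 + 5*204*(5 - 204)) = 1/(19138/28289 + 5*204*(-199)) = 1/(19138/28289 - 202980) = 1/(-5742082082/28289) = -28289/5742082082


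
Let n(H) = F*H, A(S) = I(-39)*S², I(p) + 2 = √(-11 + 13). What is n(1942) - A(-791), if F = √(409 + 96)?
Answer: 1251362 - 625681*√2 + 1942*√505 ≈ 4.1016e+5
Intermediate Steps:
I(p) = -2 + √2 (I(p) = -2 + √(-11 + 13) = -2 + √2)
F = √505 ≈ 22.472
A(S) = S²*(-2 + √2) (A(S) = (-2 + √2)*S² = S²*(-2 + √2))
n(H) = H*√505 (n(H) = √505*H = H*√505)
n(1942) - A(-791) = 1942*√505 - (-791)²*(-2 + √2) = 1942*√505 - 625681*(-2 + √2) = 1942*√505 - (-1251362 + 625681*√2) = 1942*√505 + (1251362 - 625681*√2) = 1251362 - 625681*√2 + 1942*√505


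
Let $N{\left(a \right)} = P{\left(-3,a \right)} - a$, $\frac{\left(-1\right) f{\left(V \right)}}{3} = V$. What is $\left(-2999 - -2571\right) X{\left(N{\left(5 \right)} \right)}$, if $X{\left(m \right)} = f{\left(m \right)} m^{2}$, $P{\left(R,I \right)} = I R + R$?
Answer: $-15622428$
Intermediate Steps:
$P{\left(R,I \right)} = R + I R$
$f{\left(V \right)} = - 3 V$
$N{\left(a \right)} = -3 - 4 a$ ($N{\left(a \right)} = - 3 \left(1 + a\right) - a = \left(-3 - 3 a\right) - a = -3 - 4 a$)
$X{\left(m \right)} = - 3 m^{3}$ ($X{\left(m \right)} = - 3 m m^{2} = - 3 m^{3}$)
$\left(-2999 - -2571\right) X{\left(N{\left(5 \right)} \right)} = \left(-2999 - -2571\right) \left(- 3 \left(-3 - 20\right)^{3}\right) = \left(-2999 + 2571\right) \left(- 3 \left(-3 - 20\right)^{3}\right) = - 428 \left(- 3 \left(-23\right)^{3}\right) = - 428 \left(\left(-3\right) \left(-12167\right)\right) = \left(-428\right) 36501 = -15622428$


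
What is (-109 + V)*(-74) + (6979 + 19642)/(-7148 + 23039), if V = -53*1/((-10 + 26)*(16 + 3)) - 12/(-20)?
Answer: 97054189871/12077160 ≈ 8036.2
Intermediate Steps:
V = 647/1520 (V = -53/(16*19) - 12*(-1/20) = -53/304 + ⅗ = 647/1520 ≈ 0.42566)
(-109 + V)*(-74) + (6979 + 19642)/(-7148 + 23039) = (-109 + 647/1520)*(-74) + (6979 + 19642)/(-7148 + 23039) = -165033/1520*(-74) + 26621/15891 = 6106221/760 + 26621*(1/15891) = 6106221/760 + 26621/15891 = 97054189871/12077160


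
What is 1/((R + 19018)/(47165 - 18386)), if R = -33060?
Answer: -28779/14042 ≈ -2.0495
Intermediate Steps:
1/((R + 19018)/(47165 - 18386)) = 1/((-33060 + 19018)/(47165 - 18386)) = 1/(-14042/28779) = -28779/14042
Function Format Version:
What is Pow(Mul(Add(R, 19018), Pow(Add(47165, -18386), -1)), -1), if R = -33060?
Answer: Rational(-28779, 14042) ≈ -2.0495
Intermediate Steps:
Pow(Mul(Add(R, 19018), Pow(Add(47165, -18386), -1)), -1) = Pow(Mul(Add(-33060, 19018), Pow(Add(47165, -18386), -1)), -1) = Pow(Mul(-14042, Pow(28779, -1)), -1) = Pow(Mul(-14042, Rational(1, 28779)), -1) = Pow(Rational(-14042, 28779), -1) = Rational(-28779, 14042)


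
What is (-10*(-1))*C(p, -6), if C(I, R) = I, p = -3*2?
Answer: -60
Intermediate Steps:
p = -6
(-10*(-1))*C(p, -6) = -10*(-1)*(-6) = 10*(-6) = -60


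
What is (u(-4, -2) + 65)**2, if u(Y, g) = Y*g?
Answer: 5329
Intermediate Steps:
(u(-4, -2) + 65)**2 = (-4*(-2) + 65)**2 = (8 + 65)**2 = 73**2 = 5329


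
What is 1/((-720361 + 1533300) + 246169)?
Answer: 1/1059108 ≈ 9.4419e-7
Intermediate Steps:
1/((-720361 + 1533300) + 246169) = 1/(812939 + 246169) = 1/1059108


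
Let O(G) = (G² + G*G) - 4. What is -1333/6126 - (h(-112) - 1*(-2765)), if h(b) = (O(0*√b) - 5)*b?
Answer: -23114731/6126 ≈ -3773.2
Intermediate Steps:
O(G) = -4 + 2*G² (O(G) = (G² + G²) - 4 = 2*G² - 4 = -4 + 2*G²)
h(b) = -9*b (h(b) = ((-4 + 2*(0*√b)²) - 5)*b = ((-4 + 2*0²) - 5)*b = ((-4 + 2*0) - 5)*b = ((-4 + 0) - 5)*b = (-4 - 5)*b = -9*b)
-1333/6126 - (h(-112) - 1*(-2765)) = -1333/6126 - (-9*(-112) - 1*(-2765)) = -1333*1/6126 - (1008 + 2765) = -1333/6126 - 1*3773 = -1333/6126 - 3773 = -23114731/6126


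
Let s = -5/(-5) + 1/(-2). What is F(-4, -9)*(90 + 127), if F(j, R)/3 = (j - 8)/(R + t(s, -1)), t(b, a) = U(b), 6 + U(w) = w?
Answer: 15624/29 ≈ 538.76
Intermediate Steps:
U(w) = -6 + w
s = 1/2 (s = -5*(-1/5) + 1*(-1/2) = 1 - 1/2 = 1/2 ≈ 0.50000)
t(b, a) = -6 + b
F(j, R) = 3*(-8 + j)/(-11/2 + R) (F(j, R) = 3*((j - 8)/(R + (-6 + 1/2))) = 3*((-8 + j)/(R - 11/2)) = 3*((-8 + j)/(-11/2 + R)) = 3*(-8 + j)/(-11/2 + R))
F(-4, -9)*(90 + 127) = (6*(-8 - 4)/(-11 + 2*(-9)))*(90 + 127) = (6*(-12)/(-11 - 18))*217 = (6*(-12)/(-29))*217 = (6*(-1/29)*(-12))*217 = (72/29)*217 = 15624/29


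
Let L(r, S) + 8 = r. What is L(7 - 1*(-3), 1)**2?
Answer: 4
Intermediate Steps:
L(r, S) = -8 + r
L(7 - 1*(-3), 1)**2 = (-8 + (7 - 1*(-3)))**2 = (-8 + (7 + 3))**2 = (-8 + 10)**2 = 2**2 = 4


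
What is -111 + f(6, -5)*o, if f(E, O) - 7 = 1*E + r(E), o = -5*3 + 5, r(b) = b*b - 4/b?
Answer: -1783/3 ≈ -594.33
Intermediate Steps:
r(b) = b² - 4/b
o = -10 (o = -15 + 5 = -10)
f(E, O) = 7 + E + (-4 + E³)/E (f(E, O) = 7 + (1*E + (-4 + E³)/E) = 7 + (E + (-4 + E³)/E) = 7 + E + (-4 + E³)/E)
-111 + f(6, -5)*o = -111 + (7 + 6 + 6² - 4/6)*(-10) = -111 + (7 + 6 + 36 - 4*⅙)*(-10) = -111 + (7 + 6 + 36 - ⅔)*(-10) = -111 + (145/3)*(-10) = -111 - 1450/3 = -1783/3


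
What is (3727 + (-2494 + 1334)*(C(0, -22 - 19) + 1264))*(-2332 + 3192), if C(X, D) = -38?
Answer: -1219852380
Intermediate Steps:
(3727 + (-2494 + 1334)*(C(0, -22 - 19) + 1264))*(-2332 + 3192) = (3727 + (-2494 + 1334)*(-38 + 1264))*(-2332 + 3192) = (3727 - 1160*1226)*860 = (3727 - 1422160)*860 = -1418433*860 = -1219852380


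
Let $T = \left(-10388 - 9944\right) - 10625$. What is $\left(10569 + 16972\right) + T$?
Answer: $-3416$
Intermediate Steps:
$T = -30957$ ($T = -20332 - 10625 = -30957$)
$\left(10569 + 16972\right) + T = \left(10569 + 16972\right) - 30957 = 27541 - 30957 = -3416$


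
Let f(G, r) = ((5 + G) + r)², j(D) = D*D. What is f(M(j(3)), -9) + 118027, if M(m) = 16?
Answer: 118171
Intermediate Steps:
j(D) = D²
f(G, r) = (5 + G + r)²
f(M(j(3)), -9) + 118027 = (5 + 16 - 9)² + 118027 = 12² + 118027 = 144 + 118027 = 118171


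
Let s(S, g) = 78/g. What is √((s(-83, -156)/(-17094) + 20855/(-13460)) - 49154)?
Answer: I*√1626410204951160090/5752131 ≈ 221.71*I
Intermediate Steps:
√((s(-83, -156)/(-17094) + 20855/(-13460)) - 49154) = √(((78/(-156))/(-17094) + 20855/(-13460)) - 49154) = √(((78*(-1/156))*(-1/17094) + 20855*(-1/13460)) - 49154) = √((-½*(-1/17094) - 4171/2692) - 49154) = √((1/34188 - 4171/2692) - 49154) = √(-8912216/5752131 - 49154) = √(-282749159390/5752131) = I*√1626410204951160090/5752131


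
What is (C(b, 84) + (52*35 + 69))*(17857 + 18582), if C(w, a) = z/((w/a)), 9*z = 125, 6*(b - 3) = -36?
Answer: 491962939/9 ≈ 5.4663e+7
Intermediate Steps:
b = -3 (b = 3 + (1/6)*(-36) = 3 - 6 = -3)
z = 125/9 (z = (1/9)*125 = 125/9 ≈ 13.889)
C(w, a) = 125*a/(9*w) (C(w, a) = 125/(9*((w/a))) = 125*(a/w)/9 = 125*a/(9*w))
(C(b, 84) + (52*35 + 69))*(17857 + 18582) = ((125/9)*84/(-3) + (52*35 + 69))*(17857 + 18582) = ((125/9)*84*(-1/3) + (1820 + 69))*36439 = (-3500/9 + 1889)*36439 = (13501/9)*36439 = 491962939/9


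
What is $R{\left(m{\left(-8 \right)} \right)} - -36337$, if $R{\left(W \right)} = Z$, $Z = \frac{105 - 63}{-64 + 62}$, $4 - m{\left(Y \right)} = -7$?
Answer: $36316$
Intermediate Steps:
$m{\left(Y \right)} = 11$ ($m{\left(Y \right)} = 4 - -7 = 4 + 7 = 11$)
$Z = -21$ ($Z = \frac{42}{-2} = 42 \left(- \frac{1}{2}\right) = -21$)
$R{\left(W \right)} = -21$
$R{\left(m{\left(-8 \right)} \right)} - -36337 = -21 - -36337 = -21 + 36337 = 36316$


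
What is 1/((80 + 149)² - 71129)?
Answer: -1/18688 ≈ -5.3510e-5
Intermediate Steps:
1/((80 + 149)² - 71129) = 1/(229² - 71129) = 1/(52441 - 71129) = 1/(-18688) = -1/18688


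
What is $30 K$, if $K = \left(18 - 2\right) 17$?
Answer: $8160$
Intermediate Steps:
$K = 272$ ($K = 16 \cdot 17 = 272$)
$30 K = 30 \cdot 272 = 8160$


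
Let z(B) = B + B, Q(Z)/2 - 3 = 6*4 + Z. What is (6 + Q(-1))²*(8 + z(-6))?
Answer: -13456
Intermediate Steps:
Q(Z) = 54 + 2*Z (Q(Z) = 6 + 2*(6*4 + Z) = 6 + 2*(24 + Z) = 6 + (48 + 2*Z) = 54 + 2*Z)
z(B) = 2*B
(6 + Q(-1))²*(8 + z(-6)) = (6 + (54 + 2*(-1)))²*(8 + 2*(-6)) = (6 + (54 - 2))²*(8 - 12) = (6 + 52)²*(-4) = 58²*(-4) = 3364*(-4) = -13456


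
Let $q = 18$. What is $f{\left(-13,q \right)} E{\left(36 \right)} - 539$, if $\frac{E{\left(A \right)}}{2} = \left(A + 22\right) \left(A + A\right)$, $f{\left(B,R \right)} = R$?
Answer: $149797$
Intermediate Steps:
$E{\left(A \right)} = 4 A \left(22 + A\right)$ ($E{\left(A \right)} = 2 \left(A + 22\right) \left(A + A\right) = 2 \left(22 + A\right) 2 A = 2 \cdot 2 A \left(22 + A\right) = 4 A \left(22 + A\right)$)
$f{\left(-13,q \right)} E{\left(36 \right)} - 539 = 18 \cdot 4 \cdot 36 \left(22 + 36\right) - 539 = 18 \cdot 4 \cdot 36 \cdot 58 - 539 = 18 \cdot 8352 - 539 = 150336 - 539 = 149797$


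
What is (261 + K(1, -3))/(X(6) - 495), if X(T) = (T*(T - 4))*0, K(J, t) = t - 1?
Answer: -257/495 ≈ -0.51919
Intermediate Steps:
K(J, t) = -1 + t
X(T) = 0 (X(T) = (T*(-4 + T))*0 = 0)
(261 + K(1, -3))/(X(6) - 495) = (261 + (-1 - 3))/(0 - 495) = (261 - 4)/(-495) = 257*(-1/495) = -257/495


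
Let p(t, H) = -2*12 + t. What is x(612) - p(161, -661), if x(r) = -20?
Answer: -157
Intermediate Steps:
p(t, H) = -24 + t
x(612) - p(161, -661) = -20 - (-24 + 161) = -20 - 1*137 = -20 - 137 = -157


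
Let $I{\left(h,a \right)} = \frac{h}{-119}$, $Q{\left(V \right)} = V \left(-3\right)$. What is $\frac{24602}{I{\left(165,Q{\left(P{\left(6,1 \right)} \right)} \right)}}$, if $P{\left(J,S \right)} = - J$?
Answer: $- \frac{2927638}{165} \approx -17743.0$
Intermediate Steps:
$Q{\left(V \right)} = - 3 V$
$I{\left(h,a \right)} = - \frac{h}{119}$ ($I{\left(h,a \right)} = h \left(- \frac{1}{119}\right) = - \frac{h}{119}$)
$\frac{24602}{I{\left(165,Q{\left(P{\left(6,1 \right)} \right)} \right)}} = \frac{24602}{\left(- \frac{1}{119}\right) 165} = \frac{24602}{- \frac{165}{119}} = 24602 \left(- \frac{119}{165}\right) = - \frac{2927638}{165}$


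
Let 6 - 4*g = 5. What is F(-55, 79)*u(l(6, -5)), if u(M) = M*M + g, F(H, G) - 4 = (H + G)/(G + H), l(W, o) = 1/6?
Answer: 25/18 ≈ 1.3889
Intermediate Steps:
g = ¼ (g = 3/2 - ¼*5 = 3/2 - 5/4 = ¼ ≈ 0.25000)
l(W, o) = ⅙ (l(W, o) = 1*(⅙) = ⅙)
F(H, G) = 5 (F(H, G) = 4 + (H + G)/(G + H) = 4 + (G + H)/(G + H) = 4 + 1 = 5)
u(M) = ¼ + M² (u(M) = M*M + ¼ = M² + ¼ = ¼ + M²)
F(-55, 79)*u(l(6, -5)) = 5*(¼ + (⅙)²) = 5*(¼ + 1/36) = 5*(5/18) = 25/18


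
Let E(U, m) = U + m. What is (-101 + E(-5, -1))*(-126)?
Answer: 13482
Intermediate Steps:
(-101 + E(-5, -1))*(-126) = (-101 + (-5 - 1))*(-126) = (-101 - 6)*(-126) = -107*(-126) = 13482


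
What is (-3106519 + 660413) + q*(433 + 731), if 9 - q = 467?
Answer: -2979218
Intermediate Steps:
q = -458 (q = 9 - 1*467 = 9 - 467 = -458)
(-3106519 + 660413) + q*(433 + 731) = (-3106519 + 660413) - 458*(433 + 731) = -2446106 - 458*1164 = -2446106 - 533112 = -2979218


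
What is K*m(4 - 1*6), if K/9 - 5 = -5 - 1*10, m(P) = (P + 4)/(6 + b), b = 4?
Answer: -18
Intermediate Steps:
m(P) = ⅖ + P/10 (m(P) = (P + 4)/(6 + 4) = (4 + P)/10 = (4 + P)*(⅒) = ⅖ + P/10)
K = -90 (K = 45 + 9*(-5 - 1*10) = 45 + 9*(-5 - 10) = 45 + 9*(-15) = 45 - 135 = -90)
K*m(4 - 1*6) = -90*(⅖ + (4 - 1*6)/10) = -90*(⅖ + (4 - 6)/10) = -90*(⅖ + (⅒)*(-2)) = -90*(⅖ - ⅕) = -90*⅕ = -18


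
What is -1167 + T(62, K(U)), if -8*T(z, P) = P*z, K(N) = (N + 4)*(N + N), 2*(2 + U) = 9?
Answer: -11351/8 ≈ -1418.9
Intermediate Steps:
U = 5/2 (U = -2 + (½)*9 = -2 + 9/2 = 5/2 ≈ 2.5000)
K(N) = 2*N*(4 + N) (K(N) = (4 + N)*(2*N) = 2*N*(4 + N))
T(z, P) = -P*z/8
-1167 + T(62, K(U)) = -1167 - ⅛*2*(5/2)*(4 + 5/2)*62 = -1167 - ⅛*2*(5/2)*(13/2)*62 = -1167 - ⅛*65/2*62 = -1167 - 2015/8 = -11351/8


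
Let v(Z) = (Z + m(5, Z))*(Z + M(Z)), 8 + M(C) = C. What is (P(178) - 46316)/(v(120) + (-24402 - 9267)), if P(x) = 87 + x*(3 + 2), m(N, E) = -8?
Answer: 45339/7685 ≈ 5.8997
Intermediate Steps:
M(C) = -8 + C
P(x) = 87 + 5*x (P(x) = 87 + x*5 = 87 + 5*x)
v(Z) = (-8 + Z)*(-8 + 2*Z) (v(Z) = (Z - 8)*(Z + (-8 + Z)) = (-8 + Z)*(-8 + 2*Z))
(P(178) - 46316)/(v(120) + (-24402 - 9267)) = ((87 + 5*178) - 46316)/((64 - 24*120 + 2*120²) + (-24402 - 9267)) = ((87 + 890) - 46316)/((64 - 2880 + 2*14400) - 33669) = (977 - 46316)/((64 - 2880 + 28800) - 33669) = -45339/(25984 - 33669) = -45339/(-7685) = -45339*(-1/7685) = 45339/7685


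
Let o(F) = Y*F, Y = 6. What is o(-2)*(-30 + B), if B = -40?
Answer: 840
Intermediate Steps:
o(F) = 6*F
o(-2)*(-30 + B) = (6*(-2))*(-30 - 40) = -12*(-70) = 840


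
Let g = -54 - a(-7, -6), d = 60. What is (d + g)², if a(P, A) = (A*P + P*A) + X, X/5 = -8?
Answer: 1444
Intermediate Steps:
X = -40 (X = 5*(-8) = -40)
a(P, A) = -40 + 2*A*P (a(P, A) = (A*P + P*A) - 40 = (A*P + A*P) - 40 = 2*A*P - 40 = -40 + 2*A*P)
g = -98 (g = -54 - (-40 + 2*(-6)*(-7)) = -54 - (-40 + 84) = -54 - 1*44 = -54 - 44 = -98)
(d + g)² = (60 - 98)² = (-38)² = 1444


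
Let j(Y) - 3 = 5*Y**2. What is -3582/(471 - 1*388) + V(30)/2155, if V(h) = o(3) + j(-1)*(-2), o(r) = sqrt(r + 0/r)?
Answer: -7720538/178865 + sqrt(3)/2155 ≈ -43.163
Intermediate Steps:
j(Y) = 3 + 5*Y**2
o(r) = sqrt(r) (o(r) = sqrt(r + 0) = sqrt(r))
V(h) = -16 + sqrt(3) (V(h) = sqrt(3) + (3 + 5*(-1)**2)*(-2) = sqrt(3) + (3 + 5*1)*(-2) = sqrt(3) + (3 + 5)*(-2) = sqrt(3) + 8*(-2) = sqrt(3) - 16 = -16 + sqrt(3))
-3582/(471 - 1*388) + V(30)/2155 = -3582/(471 - 1*388) + (-16 + sqrt(3))/2155 = -3582/(471 - 388) + (-16 + sqrt(3))*(1/2155) = -3582/83 + (-16/2155 + sqrt(3)/2155) = -7720538/178865 + sqrt(3)/2155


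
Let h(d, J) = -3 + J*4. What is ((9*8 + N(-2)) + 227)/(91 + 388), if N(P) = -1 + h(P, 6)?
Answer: 319/479 ≈ 0.66597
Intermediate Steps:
h(d, J) = -3 + 4*J
N(P) = 20 (N(P) = -1 + (-3 + 4*6) = -1 + (-3 + 24) = -1 + 21 = 20)
((9*8 + N(-2)) + 227)/(91 + 388) = ((9*8 + 20) + 227)/(91 + 388) = ((72 + 20) + 227)/479 = (92 + 227)*(1/479) = 319*(1/479) = 319/479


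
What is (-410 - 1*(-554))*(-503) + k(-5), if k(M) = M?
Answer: -72437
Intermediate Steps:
(-410 - 1*(-554))*(-503) + k(-5) = (-410 - 1*(-554))*(-503) - 5 = (-410 + 554)*(-503) - 5 = 144*(-503) - 5 = -72432 - 5 = -72437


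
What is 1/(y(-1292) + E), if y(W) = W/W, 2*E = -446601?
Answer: -2/446599 ≈ -4.4783e-6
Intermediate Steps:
E = -446601/2 (E = (½)*(-446601) = -446601/2 ≈ -2.2330e+5)
y(W) = 1
1/(y(-1292) + E) = 1/(1 - 446601/2) = 1/(-446599/2) = -2/446599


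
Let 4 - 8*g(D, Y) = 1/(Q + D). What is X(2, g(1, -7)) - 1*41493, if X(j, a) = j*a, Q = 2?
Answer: -497905/12 ≈ -41492.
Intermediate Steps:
g(D, Y) = 1/2 - 1/(8*(2 + D))
X(j, a) = a*j
X(2, g(1, -7)) - 1*41493 = ((7 + 4*1)/(8*(2 + 1)))*2 - 1*41493 = ((1/8)*(7 + 4)/3)*2 - 41493 = ((1/8)*(1/3)*11)*2 - 41493 = (11/24)*2 - 41493 = 11/12 - 41493 = -497905/12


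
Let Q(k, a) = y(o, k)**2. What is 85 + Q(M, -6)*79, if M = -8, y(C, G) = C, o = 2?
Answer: 401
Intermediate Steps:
Q(k, a) = 4 (Q(k, a) = 2**2 = 4)
85 + Q(M, -6)*79 = 85 + 4*79 = 85 + 316 = 401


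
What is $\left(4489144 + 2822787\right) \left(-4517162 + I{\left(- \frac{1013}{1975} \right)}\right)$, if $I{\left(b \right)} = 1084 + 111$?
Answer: $-33020439102277$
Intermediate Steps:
$I{\left(b \right)} = 1195$
$\left(4489144 + 2822787\right) \left(-4517162 + I{\left(- \frac{1013}{1975} \right)}\right) = \left(4489144 + 2822787\right) \left(-4517162 + 1195\right) = 7311931 \left(-4515967\right) = -33020439102277$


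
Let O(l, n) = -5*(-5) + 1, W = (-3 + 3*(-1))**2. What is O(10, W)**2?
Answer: 676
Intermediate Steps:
W = 36 (W = (-3 - 3)**2 = (-6)**2 = 36)
O(l, n) = 26 (O(l, n) = 25 + 1 = 26)
O(10, W)**2 = 26**2 = 676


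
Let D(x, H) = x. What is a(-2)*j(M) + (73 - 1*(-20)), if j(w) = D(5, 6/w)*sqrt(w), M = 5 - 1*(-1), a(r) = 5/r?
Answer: 93 - 25*sqrt(6)/2 ≈ 62.381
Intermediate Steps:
M = 6 (M = 5 + 1 = 6)
j(w) = 5*sqrt(w)
a(-2)*j(M) + (73 - 1*(-20)) = (5/(-2))*(5*sqrt(6)) + (73 - 1*(-20)) = (5*(-1/2))*(5*sqrt(6)) + (73 + 20) = -25*sqrt(6)/2 + 93 = 93 - 25*sqrt(6)/2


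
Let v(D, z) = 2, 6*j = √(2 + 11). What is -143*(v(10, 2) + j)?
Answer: -286 - 143*√13/6 ≈ -371.93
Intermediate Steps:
j = √13/6 (j = √(2 + 11)/6 = √13/6 ≈ 0.60093)
-143*(v(10, 2) + j) = -143*(2 + √13/6) = -286 - 143*√13/6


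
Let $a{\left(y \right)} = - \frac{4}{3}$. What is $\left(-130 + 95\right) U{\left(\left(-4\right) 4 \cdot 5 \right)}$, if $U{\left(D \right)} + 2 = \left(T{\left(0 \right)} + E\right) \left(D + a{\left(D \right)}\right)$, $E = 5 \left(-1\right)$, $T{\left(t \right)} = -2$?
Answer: $- \frac{59570}{3} \approx -19857.0$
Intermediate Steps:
$a{\left(y \right)} = - \frac{4}{3}$ ($a{\left(y \right)} = \left(-4\right) \frac{1}{3} = - \frac{4}{3}$)
$E = -5$
$U{\left(D \right)} = \frac{22}{3} - 7 D$ ($U{\left(D \right)} = -2 + \left(-2 - 5\right) \left(D - \frac{4}{3}\right) = -2 - 7 \left(- \frac{4}{3} + D\right) = -2 - \left(- \frac{28}{3} + 7 D\right) = \frac{22}{3} - 7 D$)
$\left(-130 + 95\right) U{\left(\left(-4\right) 4 \cdot 5 \right)} = \left(-130 + 95\right) \left(\frac{22}{3} - 7 \left(-4\right) 4 \cdot 5\right) = - 35 \left(\frac{22}{3} - 7 \left(\left(-16\right) 5\right)\right) = - 35 \left(\frac{22}{3} - -560\right) = - 35 \left(\frac{22}{3} + 560\right) = \left(-35\right) \frac{1702}{3} = - \frac{59570}{3}$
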